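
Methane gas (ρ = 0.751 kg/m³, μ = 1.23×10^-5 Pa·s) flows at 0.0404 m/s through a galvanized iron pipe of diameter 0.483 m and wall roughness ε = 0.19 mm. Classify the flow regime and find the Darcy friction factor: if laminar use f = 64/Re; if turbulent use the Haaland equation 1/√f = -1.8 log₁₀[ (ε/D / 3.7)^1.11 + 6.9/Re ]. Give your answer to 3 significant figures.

f ≈ 0.0537

Re = ρVD/μ = 0.751·0.0404·0.483/1.23e-05 = 1191.
Re < 2300 → laminar, so f = 64/Re = 0.05372 (roughness is irrelevant in laminar flow).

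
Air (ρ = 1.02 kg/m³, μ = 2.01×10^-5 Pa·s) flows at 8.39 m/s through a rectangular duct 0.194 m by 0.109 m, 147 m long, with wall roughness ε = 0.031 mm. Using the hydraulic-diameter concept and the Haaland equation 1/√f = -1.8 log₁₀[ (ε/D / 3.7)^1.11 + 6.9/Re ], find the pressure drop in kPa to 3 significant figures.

ΔP ≈ 0.782 kPa

Hydraulic diameter D_h = 4A/P = 4·(0.194·0.109)/(2·(0.194+0.109)) = 0.08458/0.606 = 0.1396 m.
Re = ρVD_h/μ = 1.02·8.39·0.1396/2.01e-05 = 5.943e+04.
ε/D_h = 3.1e-05/0.1396 = 0.000222; Haaland gives 1/√f = -1.8 log₁₀[2.06e-05+0.000116] = 6.956, so f = 0.02067.
ΔP = f(L/D_h)(ρV²/2) = 0.02067·147/0.1396·35.9 = 781.5 Pa.
ΔP = 0.782 kPa.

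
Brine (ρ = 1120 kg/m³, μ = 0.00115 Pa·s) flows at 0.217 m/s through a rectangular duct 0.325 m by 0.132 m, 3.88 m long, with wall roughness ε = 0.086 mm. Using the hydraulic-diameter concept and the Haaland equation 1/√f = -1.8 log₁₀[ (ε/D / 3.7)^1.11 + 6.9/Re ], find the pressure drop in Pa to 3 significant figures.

ΔP ≈ 12.6 Pa

Hydraulic diameter D_h = 4A/P = 4·(0.325·0.132)/(2·(0.325+0.132)) = 0.1716/0.914 = 0.1877 m.
Re = ρVD_h/μ = 1120·0.217·0.1877/0.00115 = 3.968e+04.
ε/D_h = 8.6e-05/0.1877 = 0.000458; Haaland gives 1/√f = -1.8 log₁₀[4.6e-05+0.000174] = 6.584, so f = 0.02307.
ΔP = f(L/D_h)(ρV²/2) = 0.02307·3.88/0.1877·26.37 = 12.57 Pa.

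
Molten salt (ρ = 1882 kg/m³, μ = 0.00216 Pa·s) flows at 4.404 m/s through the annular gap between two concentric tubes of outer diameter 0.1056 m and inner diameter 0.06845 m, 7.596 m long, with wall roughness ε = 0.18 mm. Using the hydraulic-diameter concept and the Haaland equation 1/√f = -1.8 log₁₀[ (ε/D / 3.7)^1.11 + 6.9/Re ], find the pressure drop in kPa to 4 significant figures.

Hydraulic diameter D_h = 4A/P = D_o - D_i = 0.1056 - 0.06845 = 0.03715 m.
Re = ρVD_h/μ = 1882·4.404·0.03715/0.00216 = 1.426e+05.
ε/D_h = 0.00018/0.03715 = 0.00485; Haaland gives 1/√f = -1.8 log₁₀[0.000631+4.84e-05] = 5.702, so f = 0.03075.
ΔP = f(L/D_h)(ρV²/2) = 0.03075·7.596/0.03715·1.825e+04 = 1.148e+05 Pa.
ΔP = 114.8 kPa.

ΔP ≈ 114.8 kPa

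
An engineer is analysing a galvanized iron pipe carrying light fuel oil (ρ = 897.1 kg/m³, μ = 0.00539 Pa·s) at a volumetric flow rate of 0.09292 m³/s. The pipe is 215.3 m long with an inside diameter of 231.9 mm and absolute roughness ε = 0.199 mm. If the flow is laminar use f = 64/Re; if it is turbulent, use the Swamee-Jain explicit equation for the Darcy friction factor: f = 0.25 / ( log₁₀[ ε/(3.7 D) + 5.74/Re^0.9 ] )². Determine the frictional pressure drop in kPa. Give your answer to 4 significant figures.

Cross-sectional area A = πD²/4 = π(0.2319)²/4 = 0.04224 m²; mean velocity V = Q/A = 0.09292/0.04224 = 2.2 m/s.
Reynolds number Re = ρVD/μ = 897.1 · 2.2 · 0.2319 / 0.00539 = 8.491e+04.
Re > 4000 → turbulent. Relative roughness ε/D = 0.000199/0.2319 = 0.000858. Swamee-Jain: f = 0.25/(log₁₀[0.000858/3.7 + 5.74/8.491e+04^0.9])² = 0.25/(log₁₀[0.000232 + 0.00021])² = 0.25/(-3.354)² = 0.02222.
Darcy-Weisbach: ΔP = f(L/D)(ρV²/2) = 0.02222·(215.3/0.2319)·(897.1·2.2²/2) = 0.02222·928.4·2171 = 4.478e+04 Pa.
ΔP = 4.478e+04 Pa = 44.78 kPa.

ΔP ≈ 44.78 kPa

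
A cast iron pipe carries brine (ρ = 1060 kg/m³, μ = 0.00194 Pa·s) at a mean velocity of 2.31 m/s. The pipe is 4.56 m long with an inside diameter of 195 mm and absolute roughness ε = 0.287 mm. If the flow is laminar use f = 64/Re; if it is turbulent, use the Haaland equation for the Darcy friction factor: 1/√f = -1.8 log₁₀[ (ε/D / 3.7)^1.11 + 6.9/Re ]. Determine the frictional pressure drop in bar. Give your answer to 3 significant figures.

Reynolds number Re = ρVD/μ = 1060 · 2.31 · 0.195 / 0.00194 = 2.461e+05.
Re > 4000 → turbulent. Relative roughness ε/D = 0.000287/0.195 = 0.00147. Haaland: 1/√f = -1.8 log₁₀[(0.00147/3.7)^1.11 + 6.9/2.461e+05] = -1.8 log₁₀[0.000168 + 2.8e-05] = 6.673, so f = 0.02246.
Darcy-Weisbach: ΔP = f(L/D)(ρV²/2) = 0.02246·(4.56/0.195)·(1060·2.31²/2) = 0.02246·23.38·2828 = 1485 Pa.
ΔP = 1485 Pa = 0.0149 bar.

ΔP ≈ 0.0149 bar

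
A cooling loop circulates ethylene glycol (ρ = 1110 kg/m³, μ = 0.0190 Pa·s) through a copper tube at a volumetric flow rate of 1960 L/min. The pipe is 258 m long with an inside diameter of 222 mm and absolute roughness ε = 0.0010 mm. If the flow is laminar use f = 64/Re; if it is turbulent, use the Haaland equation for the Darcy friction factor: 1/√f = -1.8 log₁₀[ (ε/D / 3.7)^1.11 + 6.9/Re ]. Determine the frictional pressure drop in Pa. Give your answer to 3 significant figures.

ΔP ≈ 13800 Pa

Q = 1960 L/min = 1960/60000 = 0.03267 m³/s.
Cross-sectional area A = πD²/4 = π(0.222)²/4 = 0.03871 m²; mean velocity V = Q/A = 0.03267/0.03871 = 0.8439 m/s.
Reynolds number Re = ρVD/μ = 1110 · 0.8439 · 0.222 / 0.019 = 1.095e+04.
Re > 4000 → turbulent. Relative roughness ε/D = 1e-06/0.222 = 4.5e-06. Haaland: 1/√f = -1.8 log₁₀[(4.5e-06/3.7)^1.11 + 6.9/1.095e+04] = -1.8 log₁₀[2.72e-07 + 0.00063] = 5.76, so f = 0.03014.
Darcy-Weisbach: ΔP = f(L/D)(ρV²/2) = 0.03014·(258/0.222)·(1110·0.8439²/2) = 0.03014·1162·395.3 = 1.384e+04 Pa.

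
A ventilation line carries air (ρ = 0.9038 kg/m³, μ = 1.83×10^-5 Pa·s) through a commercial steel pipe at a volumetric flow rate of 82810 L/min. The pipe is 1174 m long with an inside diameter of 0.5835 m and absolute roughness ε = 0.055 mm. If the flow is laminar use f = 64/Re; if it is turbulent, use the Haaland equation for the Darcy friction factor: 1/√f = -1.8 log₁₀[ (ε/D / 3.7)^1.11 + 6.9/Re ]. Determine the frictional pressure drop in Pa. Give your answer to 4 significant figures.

ΔP ≈ 411.0 Pa

Q = 82810 L/min = 82810/60000 = 1.38 m³/s.
Cross-sectional area A = πD²/4 = π(0.5835)²/4 = 0.2674 m²; mean velocity V = Q/A = 1.38/0.2674 = 5.161 m/s.
Reynolds number Re = ρVD/μ = 0.9038 · 5.161 · 0.5835 / 1.83e-05 = 1.487e+05.
Re > 4000 → turbulent. Relative roughness ε/D = 5.5e-05/0.5835 = 9.43e-05. Haaland: 1/√f = -1.8 log₁₀[(9.43e-05/3.7)^1.11 + 6.9/1.487e+05] = -1.8 log₁₀[7.96e-06 + 4.64e-05] = 7.677, so f = 0.01697.
Darcy-Weisbach: ΔP = f(L/D)(ρV²/2) = 0.01697·(1174/0.5835)·(0.9038·5.161²/2) = 0.01697·2012·12.04 = 411 Pa.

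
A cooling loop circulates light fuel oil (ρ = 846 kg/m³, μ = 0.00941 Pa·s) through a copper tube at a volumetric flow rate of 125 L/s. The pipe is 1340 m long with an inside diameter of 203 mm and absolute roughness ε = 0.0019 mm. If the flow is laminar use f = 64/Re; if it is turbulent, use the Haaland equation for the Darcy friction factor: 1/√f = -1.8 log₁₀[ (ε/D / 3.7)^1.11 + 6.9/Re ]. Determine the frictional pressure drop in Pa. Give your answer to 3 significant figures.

ΔP ≈ 801000 Pa

Q = 125 L/s = 125/1000 = 0.125 m³/s.
Cross-sectional area A = πD²/4 = π(0.203)²/4 = 0.03237 m²; mean velocity V = Q/A = 0.125/0.03237 = 3.862 m/s.
Reynolds number Re = ρVD/μ = 846 · 3.862 · 0.203 / 0.00941 = 7.049e+04.
Re > 4000 → turbulent. Relative roughness ε/D = 1.9e-06/0.203 = 9.36e-06. Haaland: 1/√f = -1.8 log₁₀[(9.36e-06/3.7)^1.11 + 6.9/7.049e+04] = -1.8 log₁₀[6.13e-07 + 9.79e-05] = 7.212, so f = 0.01923.
Darcy-Weisbach: ΔP = f(L/D)(ρV²/2) = 0.01923·(1340/0.203)·(846·3.862²/2) = 0.01923·6601·6310 = 8.008e+05 Pa.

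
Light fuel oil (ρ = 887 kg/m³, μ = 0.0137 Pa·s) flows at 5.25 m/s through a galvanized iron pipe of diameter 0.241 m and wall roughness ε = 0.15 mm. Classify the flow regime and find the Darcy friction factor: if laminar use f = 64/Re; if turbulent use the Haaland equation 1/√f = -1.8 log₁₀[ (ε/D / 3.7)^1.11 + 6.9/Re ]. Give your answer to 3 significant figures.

f ≈ 0.0211

Re = ρVD/μ = 887·5.25·0.241/0.0137 = 8.192e+04.
Re > 4000 → turbulent. ε/D = 0.00015/0.241 = 0.000622; Haaland: 1/√f = -1.8 log₁₀[6.47e-05 + 8.42e-05] = 6.889, so f = 0.02107.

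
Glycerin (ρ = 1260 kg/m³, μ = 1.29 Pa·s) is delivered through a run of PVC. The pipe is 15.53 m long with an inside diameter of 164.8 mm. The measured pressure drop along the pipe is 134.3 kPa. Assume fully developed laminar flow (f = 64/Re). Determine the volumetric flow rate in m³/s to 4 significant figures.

Q ≈ 0.1214 m³/s

For laminar flow, f = 64/Re with Re = ρVD/μ, so Darcy-Weisbach reduces to ΔP = 32μLV/D². Solving for V: V = ΔP·D²/(32μL) = 1.343e+05·(0.1648)²/(32·1.29·15.53) = 5.69 m/s.
Check: Re = ρVD/μ = 1260·5.69·0.1648/1.29 = 915.8 < 2300, so the laminar assumption holds.
Q = V·A = 5.69·(π/4·0.1648²) = 0.1214 m³/s = 0.1214 m³/s.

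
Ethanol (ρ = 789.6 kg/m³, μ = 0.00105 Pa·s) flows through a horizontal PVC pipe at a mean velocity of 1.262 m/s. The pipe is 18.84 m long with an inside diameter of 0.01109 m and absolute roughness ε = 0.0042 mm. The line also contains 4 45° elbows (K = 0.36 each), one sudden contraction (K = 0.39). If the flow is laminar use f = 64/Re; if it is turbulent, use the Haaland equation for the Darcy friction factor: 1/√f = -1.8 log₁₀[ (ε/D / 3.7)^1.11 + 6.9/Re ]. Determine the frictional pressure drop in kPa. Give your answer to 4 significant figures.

Reynolds number Re = ρVD/μ = 789.6 · 1.262 · 0.01109 / 0.00105 = 1.052e+04.
Re > 4000 → turbulent. Relative roughness ε/D = 4.2e-06/0.01109 = 0.000379. Haaland: 1/√f = -1.8 log₁₀[(0.000379/3.7)^1.11 + 6.9/1.052e+04] = -1.8 log₁₀[3.73e-05 + 0.000656] = 5.687, so f = 0.03092.
Total minor-loss coefficient ΣK = 4·0.36 + 1·0.39 = 1.83.
ΔP = [f·L/D + ΣK]·(ρV²/2) = [0.03092·18.84/0.01109 + 1.83]·(789.6·1.262²/2) = [52.53 + 1.83]·628.8 = 3.418e+04 Pa.
ΔP = 3.418e+04 Pa = 34.18 kPa.

ΔP ≈ 34.18 kPa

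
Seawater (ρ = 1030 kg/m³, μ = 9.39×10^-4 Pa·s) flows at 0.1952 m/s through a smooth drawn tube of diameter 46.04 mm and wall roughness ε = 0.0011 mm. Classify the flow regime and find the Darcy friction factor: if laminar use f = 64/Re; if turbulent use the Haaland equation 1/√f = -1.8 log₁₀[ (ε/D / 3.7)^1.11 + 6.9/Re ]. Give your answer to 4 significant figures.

Re = ρVD/μ = 1030·0.1952·0.04604/0.000939 = 9858.
Re > 4000 → turbulent. ε/D = 1.1e-06/0.04604 = 2.39e-05; Haaland: 1/√f = -1.8 log₁₀[1.73e-06 + 0.0007] = 5.677, so f = 0.03103.

f ≈ 0.03103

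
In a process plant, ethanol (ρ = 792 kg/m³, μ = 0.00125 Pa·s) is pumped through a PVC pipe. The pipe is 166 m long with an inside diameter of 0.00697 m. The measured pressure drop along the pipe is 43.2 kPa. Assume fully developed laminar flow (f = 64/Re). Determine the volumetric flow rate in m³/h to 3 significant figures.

For laminar flow, f = 64/Re with Re = ρVD/μ, so Darcy-Weisbach reduces to ΔP = 32μLV/D². Solving for V: V = ΔP·D²/(32μL) = 4.32e+04·(0.00697)²/(32·0.00125·166) = 0.3161 m/s.
Check: Re = ρVD/μ = 792·0.3161·0.00697/0.00125 = 1396 < 2300, so the laminar assumption holds.
Q = V·A = 0.3161·(π/4·0.00697²) = 1.206e-05 m³/s = 0.0434 m³/h.

Q ≈ 0.0434 m³/h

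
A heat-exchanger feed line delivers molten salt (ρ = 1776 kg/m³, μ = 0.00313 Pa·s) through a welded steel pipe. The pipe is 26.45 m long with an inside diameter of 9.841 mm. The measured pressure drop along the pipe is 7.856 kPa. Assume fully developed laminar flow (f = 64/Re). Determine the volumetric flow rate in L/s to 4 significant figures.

Q ≈ 0.02184 L/s

For laminar flow, f = 64/Re with Re = ρVD/μ, so Darcy-Weisbach reduces to ΔP = 32μLV/D². Solving for V: V = ΔP·D²/(32μL) = 7856·(0.009841)²/(32·0.00313·26.45) = 0.2872 m/s.
Check: Re = ρVD/μ = 1776·0.2872·0.009841/0.00313 = 1604 < 2300, so the laminar assumption holds.
Q = V·A = 0.2872·(π/4·0.009841²) = 2.184e-05 m³/s = 0.02184 L/s.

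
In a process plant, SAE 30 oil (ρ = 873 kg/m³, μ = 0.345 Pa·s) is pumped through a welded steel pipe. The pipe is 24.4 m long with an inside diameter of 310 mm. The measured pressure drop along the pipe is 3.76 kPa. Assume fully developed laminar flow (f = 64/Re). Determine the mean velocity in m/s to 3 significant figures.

For laminar flow, f = 64/Re with Re = ρVD/μ, so Darcy-Weisbach reduces to ΔP = 32μLV/D². Solving for V: V = ΔP·D²/(32μL) = 3760·(0.31)²/(32·0.345·24.4) = 1.341 m/s.
Check: Re = ρVD/μ = 873·1.341·0.31/0.345 = 1052 < 2300, so the laminar assumption holds.

V ≈ 1.34 m/s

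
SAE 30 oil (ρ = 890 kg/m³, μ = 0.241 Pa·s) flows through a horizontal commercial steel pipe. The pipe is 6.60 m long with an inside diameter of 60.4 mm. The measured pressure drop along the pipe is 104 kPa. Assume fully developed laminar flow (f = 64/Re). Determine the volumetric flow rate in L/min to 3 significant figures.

For laminar flow, f = 64/Re with Re = ρVD/μ, so Darcy-Weisbach reduces to ΔP = 32μLV/D². Solving for V: V = ΔP·D²/(32μL) = 1.04e+05·(0.0604)²/(32·0.241·6.6) = 7.454 m/s.
Check: Re = ρVD/μ = 890·7.454·0.0604/0.241 = 1663 < 2300, so the laminar assumption holds.
Q = V·A = 7.454·(π/4·0.0604²) = 0.02136 m³/s = 1280 L/min.

Q ≈ 1280 L/min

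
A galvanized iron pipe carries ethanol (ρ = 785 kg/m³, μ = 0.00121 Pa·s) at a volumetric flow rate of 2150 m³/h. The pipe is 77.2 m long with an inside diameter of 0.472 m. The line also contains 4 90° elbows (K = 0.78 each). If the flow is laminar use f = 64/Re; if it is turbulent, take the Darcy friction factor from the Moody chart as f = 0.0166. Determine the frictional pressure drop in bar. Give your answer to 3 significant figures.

Q = 2150 m³/h = 2150/3600 = 0.5972 m³/s.
Cross-sectional area A = πD²/4 = π(0.472)²/4 = 0.175 m²; mean velocity V = Q/A = 0.5972/0.175 = 3.413 m/s.
Reynolds number Re = ρVD/μ = 785 · 3.413 · 0.472 / 0.00121 = 1.045e+06.
Re > 4000 → turbulent; use the Moody-chart value f = 0.0166.
Total minor-loss coefficient ΣK = 4·0.78 = 3.12.
ΔP = [f·L/D + ΣK]·(ρV²/2) = [0.0166·77.2/0.472 + 3.12]·(785·3.413²/2) = [2.715 + 3.12]·4573 = 2.668e+04 Pa.
ΔP = 2.668e+04 Pa = 0.267 bar.

ΔP ≈ 0.267 bar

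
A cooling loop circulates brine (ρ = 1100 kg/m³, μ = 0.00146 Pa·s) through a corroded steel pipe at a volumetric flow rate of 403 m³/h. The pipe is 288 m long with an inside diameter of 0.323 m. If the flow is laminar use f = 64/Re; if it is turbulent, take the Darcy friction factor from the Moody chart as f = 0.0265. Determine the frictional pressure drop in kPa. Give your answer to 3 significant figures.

Q = 403 m³/h = 403/3600 = 0.1119 m³/s.
Cross-sectional area A = πD²/4 = π(0.323)²/4 = 0.08194 m²; mean velocity V = Q/A = 0.1119/0.08194 = 1.366 m/s.
Reynolds number Re = ρVD/μ = 1100 · 1.366 · 0.323 / 0.00146 = 3.325e+05.
Re > 4000 → turbulent; use the Moody-chart value f = 0.0265.
Darcy-Weisbach: ΔP = f(L/D)(ρV²/2) = 0.0265·(288/0.323)·(1100·1.366²/2) = 0.0265·891.6·1027 = 2.426e+04 Pa.
ΔP = 2.426e+04 Pa = 24.3 kPa.

ΔP ≈ 24.3 kPa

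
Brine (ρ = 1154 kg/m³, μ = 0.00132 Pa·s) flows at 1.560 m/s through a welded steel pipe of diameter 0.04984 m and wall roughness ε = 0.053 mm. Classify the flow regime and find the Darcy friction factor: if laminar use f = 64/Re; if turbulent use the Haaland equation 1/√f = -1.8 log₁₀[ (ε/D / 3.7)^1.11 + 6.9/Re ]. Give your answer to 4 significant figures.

f ≈ 0.02304

Re = ρVD/μ = 1154·1.56·0.04984/0.00132 = 6.797e+04.
Re > 4000 → turbulent. ε/D = 5.3e-05/0.04984 = 0.00106; Haaland: 1/√f = -1.8 log₁₀[0.000117 + 0.000102] = 6.588, so f = 0.02304.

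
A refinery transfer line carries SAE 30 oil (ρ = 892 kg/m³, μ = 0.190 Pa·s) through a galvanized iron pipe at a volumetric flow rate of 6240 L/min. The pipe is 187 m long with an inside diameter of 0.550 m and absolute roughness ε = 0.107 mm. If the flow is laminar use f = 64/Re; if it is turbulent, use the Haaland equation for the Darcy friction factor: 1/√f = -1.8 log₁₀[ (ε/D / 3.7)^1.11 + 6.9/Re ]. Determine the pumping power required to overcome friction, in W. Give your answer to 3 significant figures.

P ≈ 171 W

Q = 6240 L/min = 6240/60000 = 0.104 m³/s.
Cross-sectional area A = πD²/4 = π(0.55)²/4 = 0.2376 m²; mean velocity V = Q/A = 0.104/0.2376 = 0.4377 m/s.
Reynolds number Re = ρVD/μ = 892 · 0.4377 · 0.55 / 0.19 = 1130.
Re < 2300 → laminar flow, so f = 64/Re = 64/1130 = 0.05662 (the turbulent correlation is not needed).
Darcy-Weisbach: ΔP = f(L/D)(ρV²/2) = 0.05662·(187/0.55)·(892·0.4377²/2) = 0.05662·340·85.46 = 1645 Pa.
Pumping power P = QΔP = 0.104·1645 = 171.1 W = 171 W.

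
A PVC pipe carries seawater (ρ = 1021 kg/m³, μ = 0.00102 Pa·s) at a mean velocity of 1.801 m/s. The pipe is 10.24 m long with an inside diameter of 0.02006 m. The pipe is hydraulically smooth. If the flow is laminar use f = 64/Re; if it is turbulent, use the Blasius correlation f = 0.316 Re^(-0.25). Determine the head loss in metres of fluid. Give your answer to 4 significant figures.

Reynolds number Re = ρVD/μ = 1021 · 1.801 · 0.02006 / 0.00102 = 3.616e+04.
Re > 4000 → turbulent. Smooth-pipe (Blasius): f = 0.316 Re^(-0.25) = 0.316/(3.616e+04)^0.25 = 0.02291.
Darcy-Weisbach: ΔP = f(L/D)(ρV²/2) = 0.02291·(10.24/0.02006)·(1021·1.801²/2) = 0.02291·510.5·1656 = 1.937e+04 Pa.
Head loss h_f = ΔP/(ρg) = 1.937e+04/(1021·9.81) = 1.934 m.

h_f ≈ 1.934 m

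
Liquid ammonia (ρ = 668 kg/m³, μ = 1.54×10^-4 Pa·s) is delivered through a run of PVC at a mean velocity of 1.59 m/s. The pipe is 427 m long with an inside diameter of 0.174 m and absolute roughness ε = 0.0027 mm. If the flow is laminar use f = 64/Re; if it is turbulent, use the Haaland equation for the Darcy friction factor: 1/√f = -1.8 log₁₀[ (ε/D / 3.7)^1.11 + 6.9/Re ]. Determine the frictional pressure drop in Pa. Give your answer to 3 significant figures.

ΔP ≈ 24000 Pa

Reynolds number Re = ρVD/μ = 668 · 1.59 · 0.174 / 0.000154 = 1.2e+06.
Re > 4000 → turbulent. Relative roughness ε/D = 2.7e-06/0.174 = 1.55e-05. Haaland: 1/√f = -1.8 log₁₀[(1.55e-05/3.7)^1.11 + 6.9/1.2e+06] = -1.8 log₁₀[1.07e-06 + 5.75e-06] = 9.299, so f = 0.01157.
Darcy-Weisbach: ΔP = f(L/D)(ρV²/2) = 0.01157·(427/0.174)·(668·1.59²/2) = 0.01157·2454·844.4 = 2.396e+04 Pa.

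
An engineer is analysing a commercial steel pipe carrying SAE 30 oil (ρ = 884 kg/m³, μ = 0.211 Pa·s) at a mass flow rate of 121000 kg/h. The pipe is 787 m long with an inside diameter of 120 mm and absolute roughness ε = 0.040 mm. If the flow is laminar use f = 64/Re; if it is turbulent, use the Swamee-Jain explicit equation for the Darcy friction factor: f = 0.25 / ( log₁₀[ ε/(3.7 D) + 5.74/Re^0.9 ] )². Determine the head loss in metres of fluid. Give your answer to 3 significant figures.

h_f ≈ 143 m

ṁ = 121000 kg/h = 121000/3600 = 33.61 kg/s.
A = πD²/4 = π(0.12)²/4 = 0.01131 m²; mean velocity V = ṁ/(ρA) = 33.61/(884 · 0.01131) = 3.362 m/s.
Reynolds number Re = ρVD/μ = 884 · 3.362 · 0.12 / 0.211 = 1690.
Re < 2300 → laminar flow, so f = 64/Re = 64/1690 = 0.03787 (the turbulent correlation is not needed).
Darcy-Weisbach: ΔP = f(L/D)(ρV²/2) = 0.03787·(787/0.12)·(884·3.362²/2) = 0.03787·6558·4995 = 1.241e+06 Pa.
Head loss h_f = ΔP/(ρg) = 1.241e+06/(884·9.81) = 143 m.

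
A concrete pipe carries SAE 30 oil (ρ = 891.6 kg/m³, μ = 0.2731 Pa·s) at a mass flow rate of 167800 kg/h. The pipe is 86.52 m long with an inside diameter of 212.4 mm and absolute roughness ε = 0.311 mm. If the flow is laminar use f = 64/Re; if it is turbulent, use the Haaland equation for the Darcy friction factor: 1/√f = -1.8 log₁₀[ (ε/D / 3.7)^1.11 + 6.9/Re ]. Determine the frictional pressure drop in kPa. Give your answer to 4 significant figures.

ṁ = 167800 kg/h = 167800/3600 = 46.61 kg/s.
A = πD²/4 = π(0.2124)²/4 = 0.03543 m²; mean velocity V = ṁ/(ρA) = 46.61/(891.6 · 0.03543) = 1.475 m/s.
Reynolds number Re = ρVD/μ = 891.6 · 1.475 · 0.2124 / 0.273 = 1023.
Re < 2300 → laminar flow, so f = 64/Re = 64/1023 = 0.06255 (the turbulent correlation is not needed).
Darcy-Weisbach: ΔP = f(L/D)(ρV²/2) = 0.06255·(86.52/0.2124)·(891.6·1.475²/2) = 0.06255·407.3·970.5 = 2.473e+04 Pa.
ΔP = 2.473e+04 Pa = 24.73 kPa.

ΔP ≈ 24.73 kPa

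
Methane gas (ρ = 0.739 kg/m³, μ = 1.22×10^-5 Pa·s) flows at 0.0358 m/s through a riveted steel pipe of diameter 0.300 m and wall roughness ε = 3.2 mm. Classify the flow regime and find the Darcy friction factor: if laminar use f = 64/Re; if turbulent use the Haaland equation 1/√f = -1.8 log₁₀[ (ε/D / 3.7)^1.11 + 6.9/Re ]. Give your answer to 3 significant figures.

Re = ρVD/μ = 0.739·0.0358·0.3/1.22e-05 = 650.6.
Re < 2300 → laminar, so f = 64/Re = 0.09838 (roughness is irrelevant in laminar flow).

f ≈ 0.0984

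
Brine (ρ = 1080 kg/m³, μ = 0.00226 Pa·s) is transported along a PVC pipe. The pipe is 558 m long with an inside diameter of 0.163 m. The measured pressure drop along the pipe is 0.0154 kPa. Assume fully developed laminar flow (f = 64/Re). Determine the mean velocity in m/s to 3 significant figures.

V ≈ 0.0101 m/s

For laminar flow, f = 64/Re with Re = ρVD/μ, so Darcy-Weisbach reduces to ΔP = 32μLV/D². Solving for V: V = ΔP·D²/(32μL) = 15.4·(0.163)²/(32·0.00226·558) = 0.01014 m/s.
Check: Re = ρVD/μ = 1080·0.01014·0.163/0.00226 = 789.8 < 2300, so the laminar assumption holds.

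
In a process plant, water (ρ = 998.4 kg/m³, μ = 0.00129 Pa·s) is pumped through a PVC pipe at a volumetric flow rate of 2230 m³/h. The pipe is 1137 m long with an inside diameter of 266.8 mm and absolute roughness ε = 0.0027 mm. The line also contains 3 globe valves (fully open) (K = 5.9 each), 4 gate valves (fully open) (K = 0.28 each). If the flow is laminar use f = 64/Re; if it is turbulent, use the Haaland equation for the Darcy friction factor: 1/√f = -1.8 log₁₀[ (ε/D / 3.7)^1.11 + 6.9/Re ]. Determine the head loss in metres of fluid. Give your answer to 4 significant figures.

Q = 2230 m³/h = 2230/3600 = 0.6194 m³/s.
Cross-sectional area A = πD²/4 = π(0.2668)²/4 = 0.05591 m²; mean velocity V = Q/A = 0.6194/0.05591 = 11.08 m/s.
Reynolds number Re = ρVD/μ = 998.4 · 11.08 · 0.2668 / 0.00129 = 2.288e+06.
Re > 4000 → turbulent. Relative roughness ε/D = 2.7e-06/0.2668 = 1.01e-05. Haaland: 1/√f = -1.8 log₁₀[(1.01e-05/3.7)^1.11 + 6.9/2.288e+06] = -1.8 log₁₀[6.68e-07 + 3.02e-06] = 9.781, so f = 0.01045.
Total minor-loss coefficient ΣK = 3·5.9 + 4·0.28 = 18.8.
ΔP = [f·L/D + ΣK]·(ρV²/2) = [0.01045·1137/0.2668 + 18.8]·(998.4·11.08²/2) = [44.55 + 18.8]·6.129e+04 = 3.884e+06 Pa.
Head loss h_f = ΔP/(ρg) = 3.884e+06/(998.4·9.81) = 396.5 m.

h_f ≈ 396.5 m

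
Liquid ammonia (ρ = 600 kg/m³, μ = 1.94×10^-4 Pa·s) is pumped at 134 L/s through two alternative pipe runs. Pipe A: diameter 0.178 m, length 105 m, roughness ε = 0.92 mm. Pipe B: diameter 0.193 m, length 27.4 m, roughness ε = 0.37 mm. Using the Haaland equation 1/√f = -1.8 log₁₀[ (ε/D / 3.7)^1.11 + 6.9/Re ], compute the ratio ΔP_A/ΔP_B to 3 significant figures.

ΔP_A/ΔP_B ≈ 7.59

Pipe A: V = Q/A = 0.134/0.02488 = 5.385 m/s; Re = 2.964e+06; ε/D = 0.00517; Haaland → f = 0.03076; ΔP_A = f(L/D)(ρV²/2) = 1.579e+05 Pa.
Pipe B: V = Q/A = 0.134/0.02926 = 4.58 m/s; Re = 2.734e+06; ε/D = 0.00192; Haaland → f = 0.02327; ΔP_B = f(L/D)(ρV²/2) = 2.079e+04 Pa.
ΔP_A/ΔP_B = 1.579e+05/2.079e+04 = 7.59.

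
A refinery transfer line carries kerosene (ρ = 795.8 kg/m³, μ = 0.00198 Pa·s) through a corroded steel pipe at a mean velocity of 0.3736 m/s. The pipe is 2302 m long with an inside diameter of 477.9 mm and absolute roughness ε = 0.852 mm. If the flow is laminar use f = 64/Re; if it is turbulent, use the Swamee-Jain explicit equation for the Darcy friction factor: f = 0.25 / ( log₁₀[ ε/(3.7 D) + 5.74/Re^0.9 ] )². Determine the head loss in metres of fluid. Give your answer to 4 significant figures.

Reynolds number Re = ρVD/μ = 795.8 · 0.3736 · 0.4779 / 0.00198 = 7.176e+04.
Re > 4000 → turbulent. Relative roughness ε/D = 0.000852/0.4779 = 0.00178. Swamee-Jain: f = 0.25/(log₁₀[0.00178/3.7 + 5.74/7.176e+04^0.9])² = 0.25/(log₁₀[0.000482 + 0.000245])² = 0.25/(-3.139)² = 0.02538.
Darcy-Weisbach: ΔP = f(L/D)(ρV²/2) = 0.02538·(2302/0.4779)·(795.8·0.3736²/2) = 0.02538·4817·55.54 = 6789 Pa.
Head loss h_f = ΔP/(ρg) = 6789/(795.8·9.81) = 0.8696 m.

h_f ≈ 0.8696 m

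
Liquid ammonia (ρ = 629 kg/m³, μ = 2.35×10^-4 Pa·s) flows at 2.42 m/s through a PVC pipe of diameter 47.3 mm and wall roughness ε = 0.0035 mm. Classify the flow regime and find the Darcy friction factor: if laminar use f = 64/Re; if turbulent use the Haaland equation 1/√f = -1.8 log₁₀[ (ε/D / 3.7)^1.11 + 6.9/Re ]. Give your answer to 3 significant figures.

Re = ρVD/μ = 629·2.42·0.0473/0.000235 = 3.064e+05.
Re > 4000 → turbulent. ε/D = 3.5e-06/0.0473 = 7.4e-05; Haaland: 1/√f = -1.8 log₁₀[6.08e-06 + 2.25e-05] = 8.178, so f = 0.01495.

f ≈ 0.0150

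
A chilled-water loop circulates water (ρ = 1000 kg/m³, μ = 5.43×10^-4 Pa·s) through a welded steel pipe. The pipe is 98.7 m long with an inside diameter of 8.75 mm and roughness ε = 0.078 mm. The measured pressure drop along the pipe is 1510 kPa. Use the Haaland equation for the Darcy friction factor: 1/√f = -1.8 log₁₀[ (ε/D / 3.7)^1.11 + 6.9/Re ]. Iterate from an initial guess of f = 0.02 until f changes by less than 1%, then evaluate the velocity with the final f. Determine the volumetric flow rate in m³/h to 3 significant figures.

Rearranging Darcy-Weisbach: V = √(2·ΔP·D/(f·L·ρ)). With ε/D = 7.8e-05/0.00875 = 0.00891, iterate starting from f = 0.02:
  f = 0.02 → V = √(2·1.51e+06·0.00875/(0.02·98.7·1000)) = 3.659 m/s; Re = ρVD/μ = 5.896e+04; f → 0.03755
  f = 0.03755 → V = 2.67 m/s; Re = 4.303e+04; f → 0.03791
Converged (Δf/f < 1%). With the final f = 0.03791: V = √(2·1.51e+06·0.00875/(0.03791·98.7·1000)) = 2.658 m/s.
Q = V·A = 2.658·(π/4·0.00875²) = 0.0001598 m³/s = 0.575 m³/h.

Q ≈ 0.575 m³/h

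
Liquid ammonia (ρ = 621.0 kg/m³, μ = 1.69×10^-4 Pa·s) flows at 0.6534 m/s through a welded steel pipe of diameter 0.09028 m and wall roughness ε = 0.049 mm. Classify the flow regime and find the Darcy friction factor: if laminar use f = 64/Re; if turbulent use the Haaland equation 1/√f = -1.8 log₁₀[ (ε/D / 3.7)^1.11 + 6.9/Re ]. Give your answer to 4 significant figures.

f ≈ 0.01874

Re = ρVD/μ = 621·0.6534·0.09028/0.000169 = 2.168e+05.
Re > 4000 → turbulent. ε/D = 4.9e-05/0.09028 = 0.000543; Haaland: 1/√f = -1.8 log₁₀[5.56e-05 + 3.18e-05] = 7.305, so f = 0.01874.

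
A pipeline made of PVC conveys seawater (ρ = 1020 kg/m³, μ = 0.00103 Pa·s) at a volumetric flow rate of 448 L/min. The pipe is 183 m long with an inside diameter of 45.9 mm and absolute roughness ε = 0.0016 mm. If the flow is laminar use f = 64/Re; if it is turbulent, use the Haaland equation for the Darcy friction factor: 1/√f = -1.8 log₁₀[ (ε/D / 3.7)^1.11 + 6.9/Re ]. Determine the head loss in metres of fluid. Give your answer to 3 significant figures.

h_f ≈ 64.8 m

Q = 448 L/min = 448/60000 = 0.007467 m³/s.
Cross-sectional area A = πD²/4 = π(0.0459)²/4 = 0.001655 m²; mean velocity V = Q/A = 0.007467/0.001655 = 4.512 m/s.
Reynolds number Re = ρVD/μ = 1020 · 4.512 · 0.0459 / 0.00103 = 2.051e+05.
Re > 4000 → turbulent. Relative roughness ε/D = 1.6e-06/0.0459 = 3.49e-05. Haaland: 1/√f = -1.8 log₁₀[(3.49e-05/3.7)^1.11 + 6.9/2.051e+05] = -1.8 log₁₀[2.64e-06 + 3.36e-05] = 7.993, so f = 0.01565.
Darcy-Weisbach: ΔP = f(L/D)(ρV²/2) = 0.01565·(183/0.0459)·(1020·4.512²/2) = 0.01565·3987·1.038e+04 = 6.481e+05 Pa.
Head loss h_f = ΔP/(ρg) = 6.481e+05/(1020·9.81) = 64.8 m.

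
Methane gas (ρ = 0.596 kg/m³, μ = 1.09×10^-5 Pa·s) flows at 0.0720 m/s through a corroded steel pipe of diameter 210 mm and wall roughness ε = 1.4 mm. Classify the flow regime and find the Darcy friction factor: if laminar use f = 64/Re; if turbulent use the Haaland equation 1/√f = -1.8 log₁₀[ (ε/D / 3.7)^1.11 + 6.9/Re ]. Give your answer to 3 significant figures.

Re = ρVD/μ = 0.596·0.072·0.21/1.09e-05 = 826.7.
Re < 2300 → laminar, so f = 64/Re = 0.07741 (roughness is irrelevant in laminar flow).

f ≈ 0.0774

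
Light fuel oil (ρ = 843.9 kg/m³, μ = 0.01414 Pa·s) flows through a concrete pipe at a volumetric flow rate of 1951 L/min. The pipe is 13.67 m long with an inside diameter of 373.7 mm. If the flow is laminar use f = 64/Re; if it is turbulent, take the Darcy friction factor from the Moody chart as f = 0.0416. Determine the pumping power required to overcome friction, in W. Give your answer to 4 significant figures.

P ≈ 1.835 W

Q = 1951 L/min = 1951/60000 = 0.03252 m³/s.
Cross-sectional area A = πD²/4 = π(0.3737)²/4 = 0.1097 m²; mean velocity V = Q/A = 0.03252/0.1097 = 0.2965 m/s.
Reynolds number Re = ρVD/μ = 843.9 · 0.2965 · 0.3737 / 0.0141 = 6612.
Re > 4000 → turbulent; use the Moody-chart value f = 0.0416.
Darcy-Weisbach: ΔP = f(L/D)(ρV²/2) = 0.0416·(13.67/0.3737)·(843.9·0.2965²/2) = 0.0416·36.58·37.09 = 56.43 Pa.
Pumping power P = QΔP = 0.03252·56.43 = 1.8350 W = 1.835 W.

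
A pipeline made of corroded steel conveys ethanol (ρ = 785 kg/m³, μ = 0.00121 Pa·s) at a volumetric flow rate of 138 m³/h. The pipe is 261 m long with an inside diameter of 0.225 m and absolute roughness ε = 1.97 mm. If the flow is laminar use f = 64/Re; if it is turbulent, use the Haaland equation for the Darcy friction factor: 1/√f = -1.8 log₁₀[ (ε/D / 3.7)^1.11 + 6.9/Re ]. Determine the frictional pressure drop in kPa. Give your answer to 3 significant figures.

Q = 138 m³/h = 138/3600 = 0.03833 m³/s.
Cross-sectional area A = πD²/4 = π(0.225)²/4 = 0.03976 m²; mean velocity V = Q/A = 0.03833/0.03976 = 0.9641 m/s.
Reynolds number Re = ρVD/μ = 785 · 0.9641 · 0.225 / 0.00121 = 1.407e+05.
Re > 4000 → turbulent. Relative roughness ε/D = 0.00197/0.225 = 0.00876. Haaland: 1/√f = -1.8 log₁₀[(0.00876/3.7)^1.11 + 6.9/1.407e+05] = -1.8 log₁₀[0.00122 + 4.9e-05] = 5.216, so f = 0.03676.
Darcy-Weisbach: ΔP = f(L/D)(ρV²/2) = 0.03676·(261/0.225)·(785·0.9641²/2) = 0.03676·1160·364.8 = 1.556e+04 Pa.
ΔP = 1.556e+04 Pa = 15.6 kPa.

ΔP ≈ 15.6 kPa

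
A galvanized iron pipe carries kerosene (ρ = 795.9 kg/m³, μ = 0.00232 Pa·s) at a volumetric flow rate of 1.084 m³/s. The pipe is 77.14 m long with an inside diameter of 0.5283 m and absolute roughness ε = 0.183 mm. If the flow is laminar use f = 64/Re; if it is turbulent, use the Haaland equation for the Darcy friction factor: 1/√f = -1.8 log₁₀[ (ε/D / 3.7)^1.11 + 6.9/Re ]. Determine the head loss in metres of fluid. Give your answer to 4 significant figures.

Cross-sectional area A = πD²/4 = π(0.5283)²/4 = 0.2192 m²; mean velocity V = Q/A = 1.084/0.2192 = 4.945 m/s.
Reynolds number Re = ρVD/μ = 795.9 · 4.945 · 0.5283 / 0.00232 = 8.963e+05.
Re > 4000 → turbulent. Relative roughness ε/D = 0.000183/0.5283 = 0.000346. Haaland: 1/√f = -1.8 log₁₀[(0.000346/3.7)^1.11 + 6.9/8.963e+05] = -1.8 log₁₀[3.37e-05 + 7.7e-06] = 7.889, so f = 0.01607.
Darcy-Weisbach: ΔP = f(L/D)(ρV²/2) = 0.01607·(77.14/0.5283)·(795.9·4.945²/2) = 0.01607·146·9732 = 2.283e+04 Pa.
Head loss h_f = ΔP/(ρg) = 2.283e+04/(795.9·9.81) = 2.925 m.

h_f ≈ 2.925 m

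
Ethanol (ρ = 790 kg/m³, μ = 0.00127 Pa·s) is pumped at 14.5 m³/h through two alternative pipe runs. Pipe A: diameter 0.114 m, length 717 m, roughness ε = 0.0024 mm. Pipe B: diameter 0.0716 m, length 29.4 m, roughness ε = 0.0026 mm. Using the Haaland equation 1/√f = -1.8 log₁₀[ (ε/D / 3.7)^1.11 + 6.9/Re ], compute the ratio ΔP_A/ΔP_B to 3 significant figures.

Pipe A: V = Q/A = 0.004028/0.01021 = 0.3946 m/s; Re = 2.798e+04; ε/D = 2.11e-05; Haaland → f = 0.02374; ΔP_A = f(L/D)(ρV²/2) = 9185 Pa.
Pipe B: V = Q/A = 0.004028/0.004026 = 1 m/s; Re = 4.455e+04; ε/D = 3.63e-05; Haaland → f = 0.02135; ΔP_B = f(L/D)(ρV²/2) = 3465 Pa.
ΔP_A/ΔP_B = 9185/3465 = 2.65.

ΔP_A/ΔP_B ≈ 2.65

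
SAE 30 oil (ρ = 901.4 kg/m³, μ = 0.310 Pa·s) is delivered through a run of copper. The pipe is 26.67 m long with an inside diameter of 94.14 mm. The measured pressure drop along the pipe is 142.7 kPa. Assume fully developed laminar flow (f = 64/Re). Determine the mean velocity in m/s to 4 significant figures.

V ≈ 4.780 m/s

For laminar flow, f = 64/Re with Re = ρVD/μ, so Darcy-Weisbach reduces to ΔP = 32μLV/D². Solving for V: V = ΔP·D²/(32μL) = 1.427e+05·(0.09414)²/(32·0.31·26.67) = 4.78 m/s.
Check: Re = ρVD/μ = 901.4·4.78·0.09414/0.31 = 1308 < 2300, so the laminar assumption holds.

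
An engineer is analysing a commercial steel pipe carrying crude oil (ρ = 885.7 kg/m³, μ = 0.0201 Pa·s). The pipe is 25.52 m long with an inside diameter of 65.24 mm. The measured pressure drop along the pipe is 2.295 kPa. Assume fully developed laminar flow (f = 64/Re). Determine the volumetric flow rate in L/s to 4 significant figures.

For laminar flow, f = 64/Re with Re = ρVD/μ, so Darcy-Weisbach reduces to ΔP = 32μLV/D². Solving for V: V = ΔP·D²/(32μL) = 2295·(0.06524)²/(32·0.0201·25.52) = 0.5951 m/s.
Check: Re = ρVD/μ = 885.7·0.5951·0.06524/0.0201 = 1711 < 2300, so the laminar assumption holds.
Q = V·A = 0.5951·(π/4·0.06524²) = 0.001989 m³/s = 1.989 L/s.

Q ≈ 1.989 L/s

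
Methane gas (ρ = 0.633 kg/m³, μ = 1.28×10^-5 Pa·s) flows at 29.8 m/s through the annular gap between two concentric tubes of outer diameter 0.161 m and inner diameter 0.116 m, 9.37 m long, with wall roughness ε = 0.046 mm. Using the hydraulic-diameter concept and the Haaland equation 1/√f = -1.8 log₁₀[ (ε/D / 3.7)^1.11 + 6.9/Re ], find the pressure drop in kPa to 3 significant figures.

Hydraulic diameter D_h = 4A/P = D_o - D_i = 0.161 - 0.116 = 0.045 m.
Re = ρVD_h/μ = 0.633·29.8·0.045/1.28e-05 = 6.632e+04.
ε/D_h = 4.6e-05/0.045 = 0.00102; Haaland gives 1/√f = -1.8 log₁₀[0.000112+0.000104] = 6.597, so f = 0.02298.
ΔP = f(L/D_h)(ρV²/2) = 0.02298·9.37/0.045·281.1 = 1345 Pa.
ΔP = 1.34 kPa.

ΔP ≈ 1.34 kPa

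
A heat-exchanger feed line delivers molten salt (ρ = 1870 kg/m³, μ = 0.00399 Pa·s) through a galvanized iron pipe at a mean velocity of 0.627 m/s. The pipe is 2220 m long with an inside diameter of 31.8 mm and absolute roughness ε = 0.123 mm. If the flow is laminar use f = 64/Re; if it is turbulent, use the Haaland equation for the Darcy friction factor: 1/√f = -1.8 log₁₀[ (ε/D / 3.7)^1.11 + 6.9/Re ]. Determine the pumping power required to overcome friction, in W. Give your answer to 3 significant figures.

Reynolds number Re = ρVD/μ = 1870 · 0.627 · 0.0318 / 0.00399 = 9345.
Re > 4000 → turbulent. Relative roughness ε/D = 0.000123/0.0318 = 0.00387. Haaland: 1/√f = -1.8 log₁₀[(0.00387/3.7)^1.11 + 6.9/9345] = -1.8 log₁₀[0.000491 + 0.000738] = 5.238, so f = 0.03644.
Darcy-Weisbach: ΔP = f(L/D)(ρV²/2) = 0.03644·(2220/0.0318)·(1870·0.627²/2) = 0.03644·6.981e+04·367.6 = 9.352e+05 Pa.
Q = V·A = 0.627·0.0007942 = 0.000498 m³/s.
Pumping power P = QΔP = 0.000498·9.352e+05 = 465.7 W = 466 W.

P ≈ 466 W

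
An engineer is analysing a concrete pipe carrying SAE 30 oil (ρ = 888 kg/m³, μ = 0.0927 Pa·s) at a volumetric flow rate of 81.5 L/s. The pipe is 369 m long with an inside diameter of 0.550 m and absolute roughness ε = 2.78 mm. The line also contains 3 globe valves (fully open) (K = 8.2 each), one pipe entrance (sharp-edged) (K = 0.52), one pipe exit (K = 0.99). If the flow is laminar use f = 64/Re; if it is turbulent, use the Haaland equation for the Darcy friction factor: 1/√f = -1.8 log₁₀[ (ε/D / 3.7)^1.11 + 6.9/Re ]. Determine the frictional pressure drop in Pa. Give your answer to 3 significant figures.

Q = 81.5 L/s = 81.5/1000 = 0.0815 m³/s.
Cross-sectional area A = πD²/4 = π(0.55)²/4 = 0.2376 m²; mean velocity V = Q/A = 0.0815/0.2376 = 0.343 m/s.
Reynolds number Re = ρVD/μ = 888 · 0.343 · 0.55 / 0.0927 = 1807.
Re < 2300 → laminar flow, so f = 64/Re = 64/1807 = 0.03541 (the turbulent correlation is not needed).
Total minor-loss coefficient ΣK = 3·8.2 + 1·0.52 + 1·0.99 = 26.1.
ΔP = [f·L/D + ΣK]·(ρV²/2) = [0.03541·369/0.55 + 26.1]·(888·0.343²/2) = [23.76 + 26.1]·52.25 = 2605 Pa.

ΔP ≈ 2610 Pa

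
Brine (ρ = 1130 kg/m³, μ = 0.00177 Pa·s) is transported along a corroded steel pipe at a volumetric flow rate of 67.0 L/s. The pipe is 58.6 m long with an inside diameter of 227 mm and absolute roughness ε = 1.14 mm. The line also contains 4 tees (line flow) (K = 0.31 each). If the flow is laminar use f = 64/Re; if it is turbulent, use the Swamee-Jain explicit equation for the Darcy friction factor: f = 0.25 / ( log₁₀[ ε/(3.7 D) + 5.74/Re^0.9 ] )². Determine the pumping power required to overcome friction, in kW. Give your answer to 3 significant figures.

P ≈ 0.958 kW

Q = 67.0 L/s = 67.0/1000 = 0.067 m³/s.
Cross-sectional area A = πD²/4 = π(0.227)²/4 = 0.04047 m²; mean velocity V = Q/A = 0.067/0.04047 = 1.656 m/s.
Reynolds number Re = ρVD/μ = 1130 · 1.656 · 0.227 / 0.00177 = 2.399e+05.
Re > 4000 → turbulent. Relative roughness ε/D = 0.00114/0.227 = 0.00502. Swamee-Jain: f = 0.25/(log₁₀[0.00502/3.7 + 5.74/2.399e+05^0.9])² = 0.25/(log₁₀[0.00136 + 8.26e-05])² = 0.25/(-2.842)² = 0.03096.
Total minor-loss coefficient ΣK = 4·0.31 = 1.24.
ΔP = [f·L/D + ΣK]·(ρV²/2) = [0.03096·58.6/0.227 + 1.24]·(1130·1.656²/2) = [7.992 + 1.24]·1549 = 1.43e+04 Pa.
Pumping power P = QΔP = 0.067·1.43e+04 = 957.8 W = 0.958 kW.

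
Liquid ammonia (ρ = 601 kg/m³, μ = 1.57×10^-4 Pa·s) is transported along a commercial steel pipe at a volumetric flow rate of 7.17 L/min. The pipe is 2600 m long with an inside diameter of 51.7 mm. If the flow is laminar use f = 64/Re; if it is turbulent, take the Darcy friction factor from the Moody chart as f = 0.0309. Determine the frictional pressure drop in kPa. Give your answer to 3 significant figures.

Q = 7.17 L/min = 7.17/60000 = 0.0001195 m³/s.
Cross-sectional area A = πD²/4 = π(0.0517)²/4 = 0.002099 m²; mean velocity V = Q/A = 0.0001195/0.002099 = 0.05692 m/s.
Reynolds number Re = ρVD/μ = 601 · 0.05692 · 0.0517 / 0.000157 = 1.127e+04.
Re > 4000 → turbulent; use the Moody-chart value f = 0.0309.
Darcy-Weisbach: ΔP = f(L/D)(ρV²/2) = 0.0309·(2600/0.0517)·(601·0.05692²/2) = 0.0309·5.029e+04·0.9737 = 1513 Pa.
ΔP = 1513 Pa = 1.51 kPa.

ΔP ≈ 1.51 kPa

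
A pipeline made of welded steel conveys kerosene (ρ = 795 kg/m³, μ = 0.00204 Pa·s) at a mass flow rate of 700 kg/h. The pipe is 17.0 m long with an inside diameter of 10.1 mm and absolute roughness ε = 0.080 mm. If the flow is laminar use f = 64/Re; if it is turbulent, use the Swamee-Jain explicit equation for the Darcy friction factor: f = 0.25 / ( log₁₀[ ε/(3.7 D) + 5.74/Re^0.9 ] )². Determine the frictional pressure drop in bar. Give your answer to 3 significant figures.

ṁ = 700 kg/h = 700/3600 = 0.1944 kg/s.
A = πD²/4 = π(0.0101)²/4 = 8.012e-05 m²; mean velocity V = ṁ/(ρA) = 0.1944/(795 · 8.012e-05) = 3.053 m/s.
Reynolds number Re = ρVD/μ = 795 · 3.053 · 0.0101 / 0.00204 = 1.202e+04.
Re > 4000 → turbulent. Relative roughness ε/D = 8e-05/0.0101 = 0.00792. Swamee-Jain: f = 0.25/(log₁₀[0.00792/3.7 + 5.74/1.202e+04^0.9])² = 0.25/(log₁₀[0.00214 + 0.00122])² = 0.25/(-2.473)² = 0.04087.
Darcy-Weisbach: ΔP = f(L/D)(ρV²/2) = 0.04087·(17/0.0101)·(795·3.053²/2) = 0.04087·1683·3704 = 2.548e+05 Pa.
ΔP = 2.548e+05 Pa = 2.55 bar.

ΔP ≈ 2.55 bar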